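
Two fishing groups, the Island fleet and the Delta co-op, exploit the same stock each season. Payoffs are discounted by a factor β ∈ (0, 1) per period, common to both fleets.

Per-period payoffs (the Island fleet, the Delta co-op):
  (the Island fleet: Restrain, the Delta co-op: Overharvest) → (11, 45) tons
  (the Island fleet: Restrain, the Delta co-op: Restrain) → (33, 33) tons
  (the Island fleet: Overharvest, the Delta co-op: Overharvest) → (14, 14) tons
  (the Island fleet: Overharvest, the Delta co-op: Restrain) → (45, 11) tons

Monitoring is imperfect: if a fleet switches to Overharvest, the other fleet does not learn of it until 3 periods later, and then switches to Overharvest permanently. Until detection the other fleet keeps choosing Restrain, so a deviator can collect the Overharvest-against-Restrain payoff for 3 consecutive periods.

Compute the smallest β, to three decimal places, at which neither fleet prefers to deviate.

0.729

A deviator earns 45 for 3 periods, then 14 forever; cooperating earns 33 forever. Multiplying the IC by (1−β):
33 ≥ 45(1−β^3) + 14β^3, so 31·β^3 ≥ 12 and β^3 ≥ 12/31.
β ≥ (12/31)^(1/3) ≈ 0.729.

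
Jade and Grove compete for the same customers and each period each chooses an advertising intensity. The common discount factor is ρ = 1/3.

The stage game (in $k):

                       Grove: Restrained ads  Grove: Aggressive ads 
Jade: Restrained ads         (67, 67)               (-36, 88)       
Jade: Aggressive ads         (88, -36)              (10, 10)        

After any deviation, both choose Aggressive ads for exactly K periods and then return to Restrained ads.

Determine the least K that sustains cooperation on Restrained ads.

No profitable deviation requires (67−10)(ρ+…+ρ^K) ≥ 88−67, i.e. ρ+…+ρ^K ≥ 7/19 ≈ 0.3684.
With ρ = 1/3, the partial sums are K=1: 0.3333, K=2: 0.4444.
K = 2 is the first length at which the sum reaches 0.3684.

2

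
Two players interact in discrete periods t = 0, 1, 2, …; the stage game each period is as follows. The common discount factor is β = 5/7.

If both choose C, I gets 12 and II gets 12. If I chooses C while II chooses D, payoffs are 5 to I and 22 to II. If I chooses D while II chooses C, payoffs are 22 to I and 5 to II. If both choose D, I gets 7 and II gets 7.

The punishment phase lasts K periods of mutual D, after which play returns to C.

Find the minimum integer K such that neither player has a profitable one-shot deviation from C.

5

IC: β(1−β^K)/(1−β) ≥ (22−12)/(12−7) = 2.
With β = 5/7: need 1 − β^K ≥ 2·(1−5/7)/(5/7), i.e. β^K ≤ 0.2000.
Since (5/7)^4 = 0.2603 and (5/7)^5 = 0.1859, the smallest such K is 5.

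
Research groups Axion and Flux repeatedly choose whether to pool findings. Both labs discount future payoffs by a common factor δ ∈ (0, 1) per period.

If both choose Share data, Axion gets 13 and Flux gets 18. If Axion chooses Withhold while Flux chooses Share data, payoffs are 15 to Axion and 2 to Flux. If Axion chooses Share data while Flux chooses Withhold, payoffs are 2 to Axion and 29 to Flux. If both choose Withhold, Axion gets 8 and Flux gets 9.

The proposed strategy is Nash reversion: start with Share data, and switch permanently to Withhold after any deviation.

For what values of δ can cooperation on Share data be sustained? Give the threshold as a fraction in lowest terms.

Axion: cooperation gives 13 each period; deviation gives 15 once then 8 forever.
  13/(1−δ) ≥ 15 + 8δ/(1−δ) ⇒ δ ≥ 2/7.
Flux: cooperation gives 18 each period; deviation gives 29 once then 9 forever.
  δ ≥ 11/20.
Both must hold, so the binding constraint is Flux's: δ ≥ 11/20.

11/20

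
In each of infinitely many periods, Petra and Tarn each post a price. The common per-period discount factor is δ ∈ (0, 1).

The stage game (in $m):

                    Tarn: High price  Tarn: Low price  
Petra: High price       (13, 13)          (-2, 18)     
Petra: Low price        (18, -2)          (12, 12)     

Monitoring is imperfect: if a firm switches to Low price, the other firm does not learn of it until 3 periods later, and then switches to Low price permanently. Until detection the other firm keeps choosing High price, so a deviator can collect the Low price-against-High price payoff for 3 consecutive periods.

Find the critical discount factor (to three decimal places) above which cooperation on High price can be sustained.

The best deviation is to choose Low price for all 3 undetected periods, earning 18 each, then 12 forever once detected.
Deviation value: 18(1−δ^3)/(1−δ) + 12δ^3/(1−δ); cooperation value: 13/(1−δ).
IC: 13 ≥ 18(1−δ^3) + 12δ^3 = 18 − 6δ^3.
So δ^3 ≥ 5/6, giving δ ≥ (5/6)^(1/3) ≈ 0.941.

0.941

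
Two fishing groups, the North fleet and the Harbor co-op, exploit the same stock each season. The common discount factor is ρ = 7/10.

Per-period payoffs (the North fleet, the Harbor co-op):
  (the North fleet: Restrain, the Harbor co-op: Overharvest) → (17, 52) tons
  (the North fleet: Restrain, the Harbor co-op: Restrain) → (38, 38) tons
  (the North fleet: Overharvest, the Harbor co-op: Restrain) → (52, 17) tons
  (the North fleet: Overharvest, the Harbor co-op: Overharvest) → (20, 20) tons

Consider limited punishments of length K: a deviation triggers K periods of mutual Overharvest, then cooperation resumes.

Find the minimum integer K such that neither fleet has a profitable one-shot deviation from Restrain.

2

No profitable deviation requires (38−20)(ρ+…+ρ^K) ≥ 52−38, i.e. ρ+…+ρ^K ≥ 7/9 ≈ 0.7778.
With ρ = 7/10, the partial sums are K=1: 0.7000, K=2: 1.1900.
K = 2 is the first length at which the sum reaches 0.7778.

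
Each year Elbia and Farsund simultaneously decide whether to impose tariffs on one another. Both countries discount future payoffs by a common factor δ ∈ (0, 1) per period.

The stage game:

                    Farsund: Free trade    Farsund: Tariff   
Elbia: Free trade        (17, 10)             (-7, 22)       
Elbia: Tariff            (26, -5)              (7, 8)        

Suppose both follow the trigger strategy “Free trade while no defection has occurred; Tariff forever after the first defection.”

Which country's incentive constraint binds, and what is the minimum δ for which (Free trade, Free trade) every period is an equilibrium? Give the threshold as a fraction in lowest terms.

Elbia: cooperation gives 17 each period; deviation gives 26 once then 7 forever.
  17/(1−δ) ≥ 26 + 7δ/(1−δ) ⇒ δ ≥ 9/19.
Farsund: cooperation gives 10 each period; deviation gives 22 once then 8 forever.
  δ ≥ 12/14 = 6/7.
Both must hold, so the binding constraint is Farsund's: δ ≥ 6/7.

Farsund; δ ≥ 6/7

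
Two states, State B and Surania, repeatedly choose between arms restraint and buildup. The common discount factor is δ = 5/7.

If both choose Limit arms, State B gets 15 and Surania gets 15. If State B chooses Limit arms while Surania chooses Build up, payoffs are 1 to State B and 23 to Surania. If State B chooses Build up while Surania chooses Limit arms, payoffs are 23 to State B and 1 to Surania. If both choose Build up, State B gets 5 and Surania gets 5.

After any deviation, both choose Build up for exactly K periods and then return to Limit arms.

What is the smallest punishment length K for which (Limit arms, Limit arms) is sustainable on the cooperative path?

Need Σ_{k=1}^{K} δ^k ≥ (23−15)/(15−5) = 0.8000 at δ = 5/7.
At K = 1 the sum is 0.7143 < 0.8000; at K = 2 it is 1.2245 ≥ 0.8000.
So the minimum punishment length is K = 2.

2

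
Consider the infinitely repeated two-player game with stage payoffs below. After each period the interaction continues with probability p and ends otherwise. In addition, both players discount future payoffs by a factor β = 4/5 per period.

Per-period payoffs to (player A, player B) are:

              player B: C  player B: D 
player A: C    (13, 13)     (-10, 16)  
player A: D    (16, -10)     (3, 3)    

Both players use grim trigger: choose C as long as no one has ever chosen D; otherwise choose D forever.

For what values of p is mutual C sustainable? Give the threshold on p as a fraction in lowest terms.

15/52

Expected continuation weight on next period's payoff is β·p = 4/5·p, which plays the role of the discount factor.
Cooperation requires 4/5·p ≥ (16−13)/(16−3) = 3/13, hence p ≥ 15/52.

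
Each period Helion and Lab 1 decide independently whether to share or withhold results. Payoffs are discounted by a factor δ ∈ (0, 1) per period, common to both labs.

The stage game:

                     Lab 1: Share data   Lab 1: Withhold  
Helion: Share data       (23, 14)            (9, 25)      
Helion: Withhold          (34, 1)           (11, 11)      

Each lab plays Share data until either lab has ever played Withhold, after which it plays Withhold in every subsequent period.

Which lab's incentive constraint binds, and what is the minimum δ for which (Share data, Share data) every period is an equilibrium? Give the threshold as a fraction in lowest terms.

Lab 1; δ ≥ 11/14

Helion's threshold: (34−23)/(34−11) = 11/23.
Lab 1's threshold: (25−14)/(25−11) = 11/14.
11/23 < 11/14, so Lab 1 binds and δ* = 11/14.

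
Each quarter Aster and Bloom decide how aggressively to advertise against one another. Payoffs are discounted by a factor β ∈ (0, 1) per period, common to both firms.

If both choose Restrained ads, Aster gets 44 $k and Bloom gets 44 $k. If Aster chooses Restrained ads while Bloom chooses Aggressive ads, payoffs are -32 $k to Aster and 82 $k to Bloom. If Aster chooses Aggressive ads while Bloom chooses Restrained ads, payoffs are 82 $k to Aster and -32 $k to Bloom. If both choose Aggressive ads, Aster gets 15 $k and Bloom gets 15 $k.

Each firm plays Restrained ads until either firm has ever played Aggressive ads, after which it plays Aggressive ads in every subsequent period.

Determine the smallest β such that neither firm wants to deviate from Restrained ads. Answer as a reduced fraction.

38/67

One-period gain from deviating is 82 − 44 = 38. The loss is 44 − 15 = 29 in every subsequent period, with present value 29·β/(1−β).
Deviation is unprofitable when 29·β/(1−β) ≥ 38, i.e. β/(1−β) ≥ 38/29.
Equivalently β ≥ 38/(38+29) = 38/67.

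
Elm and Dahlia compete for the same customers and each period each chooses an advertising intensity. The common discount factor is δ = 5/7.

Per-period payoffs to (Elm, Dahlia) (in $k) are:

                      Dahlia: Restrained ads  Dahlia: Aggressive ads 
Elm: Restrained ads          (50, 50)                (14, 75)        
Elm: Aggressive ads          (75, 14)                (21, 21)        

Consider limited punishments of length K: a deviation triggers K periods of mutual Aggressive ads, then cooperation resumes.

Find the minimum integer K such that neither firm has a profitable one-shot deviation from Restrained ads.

No profitable deviation requires (50−21)(δ+…+δ^K) ≥ 75−50, i.e. δ+…+δ^K ≥ 25/29 ≈ 0.8621.
With δ = 5/7, the partial sums are K=1: 0.7143, K=2: 1.2245.
K = 2 is the first length at which the sum reaches 0.8621.

2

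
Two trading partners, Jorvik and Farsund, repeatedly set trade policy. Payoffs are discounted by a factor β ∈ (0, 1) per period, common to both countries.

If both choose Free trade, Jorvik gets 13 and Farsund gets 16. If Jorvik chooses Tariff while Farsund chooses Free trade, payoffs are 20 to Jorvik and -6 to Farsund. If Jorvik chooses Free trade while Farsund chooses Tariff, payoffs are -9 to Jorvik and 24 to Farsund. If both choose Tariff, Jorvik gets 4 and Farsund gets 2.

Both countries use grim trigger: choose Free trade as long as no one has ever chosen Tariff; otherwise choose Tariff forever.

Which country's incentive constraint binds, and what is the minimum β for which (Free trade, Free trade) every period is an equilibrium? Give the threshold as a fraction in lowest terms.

Jorvik: cooperation gives 13 each period; deviation gives 20 once then 4 forever.
  13/(1−β) ≥ 20 + 4β/(1−β) ⇒ β ≥ 7/16.
Farsund: cooperation gives 16 each period; deviation gives 24 once then 2 forever.
  β ≥ 8/22 = 4/11.
Both must hold, so the binding constraint is Jorvik's: β ≥ 7/16.

Jorvik; β ≥ 7/16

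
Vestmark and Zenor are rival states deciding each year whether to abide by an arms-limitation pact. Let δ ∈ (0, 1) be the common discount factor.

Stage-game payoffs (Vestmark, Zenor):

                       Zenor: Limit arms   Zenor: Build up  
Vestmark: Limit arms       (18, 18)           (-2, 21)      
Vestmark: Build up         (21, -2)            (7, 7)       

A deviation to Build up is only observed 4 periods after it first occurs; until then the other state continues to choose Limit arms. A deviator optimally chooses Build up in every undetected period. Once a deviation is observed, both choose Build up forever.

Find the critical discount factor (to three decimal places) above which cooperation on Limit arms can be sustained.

0.680

The best deviation is to choose Build up for all 4 undetected periods, earning 21 each, then 7 forever once detected.
Deviation value: 21(1−δ^4)/(1−δ) + 7δ^4/(1−δ); cooperation value: 18/(1−δ).
IC: 18 ≥ 21(1−δ^4) + 7δ^4 = 21 − 14δ^4.
So δ^4 ≥ 3/14, giving δ ≥ (3/14)^(1/4) ≈ 0.680.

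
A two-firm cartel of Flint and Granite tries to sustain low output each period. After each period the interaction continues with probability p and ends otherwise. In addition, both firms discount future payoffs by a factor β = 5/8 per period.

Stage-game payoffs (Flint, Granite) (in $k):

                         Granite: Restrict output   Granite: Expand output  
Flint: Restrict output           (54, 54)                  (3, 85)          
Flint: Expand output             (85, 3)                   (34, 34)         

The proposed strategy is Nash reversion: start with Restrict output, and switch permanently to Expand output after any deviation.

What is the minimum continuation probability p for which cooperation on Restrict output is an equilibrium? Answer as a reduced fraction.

With continuation probability p and discount β, the effective per-period discount factor is βp.
Grim-trigger IC: βp ≥ (85−54)/(85−34) = 31/51.
So p ≥ (31/51)/(5/8) = 248/255.

248/255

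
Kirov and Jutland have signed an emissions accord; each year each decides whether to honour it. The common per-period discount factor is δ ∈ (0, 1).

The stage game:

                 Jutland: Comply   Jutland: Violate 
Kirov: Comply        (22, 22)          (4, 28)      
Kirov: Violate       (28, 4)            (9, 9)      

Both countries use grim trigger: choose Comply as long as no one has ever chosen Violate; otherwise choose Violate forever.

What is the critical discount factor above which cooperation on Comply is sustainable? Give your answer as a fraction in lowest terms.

6/19

One-period gain from deviating is 28 − 22 = 6. The loss is 22 − 9 = 13 in every subsequent period, with present value 13·δ/(1−δ).
Deviation is unprofitable when 13·δ/(1−δ) ≥ 6, i.e. δ/(1−δ) ≥ 6/13.
Equivalently δ ≥ 6/(6+13) = 6/19.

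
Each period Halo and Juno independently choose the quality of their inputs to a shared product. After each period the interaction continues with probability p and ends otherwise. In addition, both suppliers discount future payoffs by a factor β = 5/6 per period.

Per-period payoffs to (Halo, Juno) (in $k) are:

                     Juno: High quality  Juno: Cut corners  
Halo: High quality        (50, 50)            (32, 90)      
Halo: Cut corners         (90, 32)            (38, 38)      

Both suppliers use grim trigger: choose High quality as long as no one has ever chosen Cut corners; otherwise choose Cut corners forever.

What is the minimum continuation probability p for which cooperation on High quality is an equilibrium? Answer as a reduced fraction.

With continuation probability p and discount β, the effective per-period discount factor is βp.
Grim-trigger IC: βp ≥ (90−50)/(90−38) = 10/13.
So p ≥ (10/13)/(5/6) = 12/13.

12/13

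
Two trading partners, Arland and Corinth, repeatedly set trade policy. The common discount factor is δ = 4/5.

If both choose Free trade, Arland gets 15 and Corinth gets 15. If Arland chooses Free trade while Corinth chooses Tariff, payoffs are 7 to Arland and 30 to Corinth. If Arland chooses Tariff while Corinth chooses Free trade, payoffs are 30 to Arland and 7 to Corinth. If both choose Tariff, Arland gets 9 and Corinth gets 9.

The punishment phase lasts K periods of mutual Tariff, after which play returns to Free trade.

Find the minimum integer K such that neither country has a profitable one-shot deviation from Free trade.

Need Σ_{k=1}^{K} δ^k ≥ (30−15)/(15−9) = 2.5000 at δ = 4/5.
At K = 4 the sum is 2.3616 < 2.5000; at K = 5 it is 2.6893 ≥ 2.5000.
So the minimum punishment length is K = 5.

5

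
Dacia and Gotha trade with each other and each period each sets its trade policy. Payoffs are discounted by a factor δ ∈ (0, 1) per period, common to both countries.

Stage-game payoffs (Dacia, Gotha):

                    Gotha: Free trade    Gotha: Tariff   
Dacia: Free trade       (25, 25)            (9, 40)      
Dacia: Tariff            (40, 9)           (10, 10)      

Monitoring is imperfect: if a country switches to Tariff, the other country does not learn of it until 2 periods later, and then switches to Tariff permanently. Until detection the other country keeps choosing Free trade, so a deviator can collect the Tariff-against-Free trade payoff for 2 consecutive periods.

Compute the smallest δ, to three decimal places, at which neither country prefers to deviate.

0.707

A deviator earns 40 for 2 periods, then 10 forever; cooperating earns 25 forever. Multiplying the IC by (1−δ):
25 ≥ 40(1−δ^2) + 10δ^2, so 30·δ^2 ≥ 15 and δ^2 ≥ 1/2.
δ ≥ (1/2)^(1/2) ≈ 0.707.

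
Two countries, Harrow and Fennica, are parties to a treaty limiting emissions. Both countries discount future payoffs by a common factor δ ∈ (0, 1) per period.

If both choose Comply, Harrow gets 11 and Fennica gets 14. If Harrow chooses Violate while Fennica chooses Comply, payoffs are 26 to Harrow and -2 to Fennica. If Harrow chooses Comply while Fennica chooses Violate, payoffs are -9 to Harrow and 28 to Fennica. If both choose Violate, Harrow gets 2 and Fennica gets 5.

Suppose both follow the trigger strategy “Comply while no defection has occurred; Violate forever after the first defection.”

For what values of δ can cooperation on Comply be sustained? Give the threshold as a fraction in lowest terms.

5/8

For Harrow: deviation gain 26−11 = 15, per-period punishment loss 11−2 = 9. IC gives δ ≥ 15/24 = 5/8.
For Fennica: gain 14, loss 9 per period, so δ ≥ 14/23.
The tighter constraint is Harrow's, so cooperation needs δ ≥ 5/8.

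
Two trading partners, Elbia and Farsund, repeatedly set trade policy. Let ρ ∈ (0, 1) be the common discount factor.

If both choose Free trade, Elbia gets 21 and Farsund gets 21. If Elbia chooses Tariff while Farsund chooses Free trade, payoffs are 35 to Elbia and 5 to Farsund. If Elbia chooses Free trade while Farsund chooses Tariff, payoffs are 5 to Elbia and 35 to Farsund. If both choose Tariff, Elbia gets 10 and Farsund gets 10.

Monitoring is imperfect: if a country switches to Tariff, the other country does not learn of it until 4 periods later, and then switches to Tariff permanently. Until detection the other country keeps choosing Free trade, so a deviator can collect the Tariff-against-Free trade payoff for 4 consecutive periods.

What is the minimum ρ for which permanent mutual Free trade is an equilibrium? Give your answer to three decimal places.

A deviator earns 35 for 4 periods, then 10 forever; cooperating earns 21 forever. Multiplying the IC by (1−ρ):
21 ≥ 35(1−ρ^4) + 10ρ^4, so 25·ρ^4 ≥ 14 and ρ^4 ≥ 14/25.
ρ ≥ (14/25)^(1/4) ≈ 0.865.

0.865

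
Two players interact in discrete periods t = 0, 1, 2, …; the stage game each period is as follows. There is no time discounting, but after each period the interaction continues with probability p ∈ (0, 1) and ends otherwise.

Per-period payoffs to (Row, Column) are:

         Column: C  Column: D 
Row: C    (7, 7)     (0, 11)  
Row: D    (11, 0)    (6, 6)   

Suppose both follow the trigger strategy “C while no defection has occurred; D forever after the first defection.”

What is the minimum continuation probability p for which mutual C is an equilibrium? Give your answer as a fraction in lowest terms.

With no time discounting, the continuation probability p plays the role of the discount factor.
Grim-trigger IC: 7/(1−p) ≥ 11 + 6p/(1−p) ⇒ p ≥ (11−7)/(11−6) = 4/5.

4/5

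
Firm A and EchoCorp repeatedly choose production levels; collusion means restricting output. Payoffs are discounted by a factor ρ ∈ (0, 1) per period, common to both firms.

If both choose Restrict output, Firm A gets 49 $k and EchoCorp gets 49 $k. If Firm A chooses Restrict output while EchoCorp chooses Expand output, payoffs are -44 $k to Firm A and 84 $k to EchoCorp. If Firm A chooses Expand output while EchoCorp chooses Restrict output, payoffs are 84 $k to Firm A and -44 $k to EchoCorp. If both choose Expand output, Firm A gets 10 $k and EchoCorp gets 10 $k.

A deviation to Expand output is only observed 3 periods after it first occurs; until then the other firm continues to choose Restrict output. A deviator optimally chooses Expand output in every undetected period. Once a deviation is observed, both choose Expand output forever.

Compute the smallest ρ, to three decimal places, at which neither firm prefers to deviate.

Deviating for the 3 undetected periods gains 84−49 = 35 per period over cooperation, then loses 49−10 = 39 per period forever once punishment starts.
Gain: 35(1 + ρ + … + ρ^2); loss: 39·ρ^3/(1−ρ).
No profitable deviation ⇔ 35(1−ρ^3) ≤ 39·ρ^3, i.e. ρ^3 ≥ 35/(35+39) = 35/74.
Hence ρ ≥ (35/74)^(1/3) ≈ 0.779.

0.779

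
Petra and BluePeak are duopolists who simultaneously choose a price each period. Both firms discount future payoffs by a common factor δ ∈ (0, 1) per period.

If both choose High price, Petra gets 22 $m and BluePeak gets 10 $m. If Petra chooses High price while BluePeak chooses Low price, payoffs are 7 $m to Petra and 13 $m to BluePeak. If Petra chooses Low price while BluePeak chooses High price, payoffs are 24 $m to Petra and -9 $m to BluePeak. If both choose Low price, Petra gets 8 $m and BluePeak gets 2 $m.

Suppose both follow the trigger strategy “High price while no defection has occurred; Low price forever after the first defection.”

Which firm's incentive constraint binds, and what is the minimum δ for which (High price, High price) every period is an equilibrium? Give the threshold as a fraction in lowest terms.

For Petra: deviation gain 24−22 = 2, per-period punishment loss 22−8 = 14. IC gives δ ≥ 2/16 = 1/8.
For BluePeak: gain 3, loss 8 per period, so δ ≥ 3/11.
The tighter constraint is BluePeak's, so cooperation needs δ ≥ 3/11.

BluePeak; δ ≥ 3/11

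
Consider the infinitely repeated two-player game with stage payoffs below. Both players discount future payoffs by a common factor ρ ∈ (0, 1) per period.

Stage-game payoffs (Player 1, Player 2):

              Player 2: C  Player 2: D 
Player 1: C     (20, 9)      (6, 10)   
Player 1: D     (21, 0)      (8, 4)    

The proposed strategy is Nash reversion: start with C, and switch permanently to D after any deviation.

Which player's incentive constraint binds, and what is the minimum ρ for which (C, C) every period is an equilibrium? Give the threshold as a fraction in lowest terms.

For Player 1: deviation gain 21−20 = 1, per-period punishment loss 20−8 = 12. IC gives ρ ≥ 1/13.
For Player 2: gain 1, loss 5 per period, so ρ ≥ 1/6.
The tighter constraint is Player 2's, so cooperation needs ρ ≥ 1/6.

Player 2; ρ ≥ 1/6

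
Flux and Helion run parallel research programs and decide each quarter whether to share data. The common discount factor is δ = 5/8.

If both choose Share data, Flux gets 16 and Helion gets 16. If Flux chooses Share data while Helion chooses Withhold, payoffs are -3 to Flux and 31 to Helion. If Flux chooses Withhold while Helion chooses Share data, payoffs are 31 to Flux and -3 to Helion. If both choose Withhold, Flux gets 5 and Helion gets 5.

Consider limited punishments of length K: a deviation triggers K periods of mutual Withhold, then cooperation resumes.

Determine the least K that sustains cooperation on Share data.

Need Σ_{k=1}^{K} δ^k ≥ (31−16)/(16−5) = 1.3636 at δ = 5/8.
At K = 3 the sum is 1.2598 < 1.3636; at K = 4 it is 1.4124 ≥ 1.3636.
So the minimum punishment length is K = 4.

4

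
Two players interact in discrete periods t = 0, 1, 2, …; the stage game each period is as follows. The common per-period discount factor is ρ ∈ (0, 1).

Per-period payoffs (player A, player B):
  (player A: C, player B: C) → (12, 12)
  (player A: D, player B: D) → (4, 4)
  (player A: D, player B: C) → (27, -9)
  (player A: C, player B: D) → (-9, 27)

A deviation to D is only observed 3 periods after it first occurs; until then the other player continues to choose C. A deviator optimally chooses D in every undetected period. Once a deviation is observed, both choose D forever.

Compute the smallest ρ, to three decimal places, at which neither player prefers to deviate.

Deviating for the 3 undetected periods gains 27−12 = 15 per period over cooperation, then loses 12−4 = 8 per period forever once punishment starts.
Gain: 15(1 + ρ + … + ρ^2); loss: 8·ρ^3/(1−ρ).
No profitable deviation ⇔ 15(1−ρ^3) ≤ 8·ρ^3, i.e. ρ^3 ≥ 15/(15+8) = 15/23.
Hence ρ ≥ (15/23)^(1/3) ≈ 0.867.

0.867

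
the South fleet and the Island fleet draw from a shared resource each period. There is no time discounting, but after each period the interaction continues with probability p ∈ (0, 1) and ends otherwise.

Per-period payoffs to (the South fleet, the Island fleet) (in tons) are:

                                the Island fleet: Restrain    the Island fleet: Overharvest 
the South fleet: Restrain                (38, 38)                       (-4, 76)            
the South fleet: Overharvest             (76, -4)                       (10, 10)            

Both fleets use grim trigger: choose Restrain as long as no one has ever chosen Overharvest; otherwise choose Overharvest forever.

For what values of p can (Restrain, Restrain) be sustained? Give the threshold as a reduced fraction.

Expected cooperation value is 38 + p·38 + p²·38 + … = 38/(1−p); deviation gives 76 + p·10/(1−p).
38 ≥ 76(1−p) + 10p ⇒ 66p ≥ 38 ⇒ p ≥ 38/66 = 19/33.

19/33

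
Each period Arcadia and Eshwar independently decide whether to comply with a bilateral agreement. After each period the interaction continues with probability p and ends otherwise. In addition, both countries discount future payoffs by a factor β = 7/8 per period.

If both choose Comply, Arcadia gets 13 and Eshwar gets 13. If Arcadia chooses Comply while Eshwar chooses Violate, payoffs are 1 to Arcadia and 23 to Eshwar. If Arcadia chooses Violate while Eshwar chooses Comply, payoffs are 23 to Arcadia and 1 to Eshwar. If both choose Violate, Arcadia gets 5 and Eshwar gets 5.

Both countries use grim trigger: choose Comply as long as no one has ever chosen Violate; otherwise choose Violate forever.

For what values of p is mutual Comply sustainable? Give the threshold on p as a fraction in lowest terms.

Expected continuation weight on next period's payoff is β·p = 7/8·p, which plays the role of the discount factor.
Cooperation requires 7/8·p ≥ (23−13)/(23−5) = 5/9, hence p ≥ 40/63.

40/63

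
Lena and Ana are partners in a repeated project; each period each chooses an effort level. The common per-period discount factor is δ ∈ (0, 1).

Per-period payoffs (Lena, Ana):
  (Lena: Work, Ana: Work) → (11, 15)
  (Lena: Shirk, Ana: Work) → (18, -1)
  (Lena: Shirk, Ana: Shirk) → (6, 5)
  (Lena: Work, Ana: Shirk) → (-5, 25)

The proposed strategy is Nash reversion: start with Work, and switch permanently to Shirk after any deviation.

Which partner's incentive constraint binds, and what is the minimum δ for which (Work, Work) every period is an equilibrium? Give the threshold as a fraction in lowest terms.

Lena; δ ≥ 7/12

For Lena: deviation gain 18−11 = 7, per-period punishment loss 11−6 = 5. IC gives δ ≥ 7/12.
For Ana: gain 10, loss 10 per period, so δ ≥ 10/20 = 1/2.
The tighter constraint is Lena's, so cooperation needs δ ≥ 7/12.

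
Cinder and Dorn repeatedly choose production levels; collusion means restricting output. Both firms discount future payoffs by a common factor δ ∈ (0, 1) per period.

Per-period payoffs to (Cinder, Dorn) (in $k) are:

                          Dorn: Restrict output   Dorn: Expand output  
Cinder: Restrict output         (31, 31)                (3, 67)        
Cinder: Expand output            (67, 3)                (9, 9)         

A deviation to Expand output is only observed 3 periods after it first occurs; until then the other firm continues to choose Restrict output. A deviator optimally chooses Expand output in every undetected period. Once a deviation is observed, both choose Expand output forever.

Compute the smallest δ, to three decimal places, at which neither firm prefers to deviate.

0.853

The best deviation is to choose Expand output for all 3 undetected periods, earning 67 each, then 9 forever once detected.
Deviation value: 67(1−δ^3)/(1−δ) + 9δ^3/(1−δ); cooperation value: 31/(1−δ).
IC: 31 ≥ 67(1−δ^3) + 9δ^3 = 67 − 58δ^3.
So δ^3 ≥ 36/58 = 18/29, giving δ ≥ (18/29)^(1/3) ≈ 0.853.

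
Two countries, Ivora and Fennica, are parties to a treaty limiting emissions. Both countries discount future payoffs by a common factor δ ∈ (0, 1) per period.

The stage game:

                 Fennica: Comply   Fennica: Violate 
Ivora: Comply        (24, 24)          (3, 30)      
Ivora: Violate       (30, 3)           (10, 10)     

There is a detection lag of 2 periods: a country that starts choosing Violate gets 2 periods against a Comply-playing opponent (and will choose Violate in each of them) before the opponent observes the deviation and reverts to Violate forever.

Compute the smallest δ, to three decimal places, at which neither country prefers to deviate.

Deviating for the 2 undetected periods gains 30−24 = 6 per period over cooperation, then loses 24−10 = 14 per period forever once punishment starts.
Gain: 6(1 + δ + … + δ^1); loss: 14·δ^2/(1−δ).
No profitable deviation ⇔ 6(1−δ^2) ≤ 14·δ^2, i.e. δ^2 ≥ 6/(6+14) = 3/10.
Hence δ ≥ (3/10)^(1/2) ≈ 0.548.

0.548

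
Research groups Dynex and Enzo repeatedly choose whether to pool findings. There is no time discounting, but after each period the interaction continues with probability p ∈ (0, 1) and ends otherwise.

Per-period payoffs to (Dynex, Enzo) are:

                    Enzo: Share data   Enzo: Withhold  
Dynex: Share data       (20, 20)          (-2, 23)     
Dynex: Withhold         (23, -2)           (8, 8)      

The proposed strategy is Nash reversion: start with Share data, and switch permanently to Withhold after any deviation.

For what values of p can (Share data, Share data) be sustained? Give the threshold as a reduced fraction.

1/5

With no time discounting, the continuation probability p plays the role of the discount factor.
Grim-trigger IC: 20/(1−p) ≥ 23 + 8p/(1−p) ⇒ p ≥ (23−20)/(23−8) = 1/5.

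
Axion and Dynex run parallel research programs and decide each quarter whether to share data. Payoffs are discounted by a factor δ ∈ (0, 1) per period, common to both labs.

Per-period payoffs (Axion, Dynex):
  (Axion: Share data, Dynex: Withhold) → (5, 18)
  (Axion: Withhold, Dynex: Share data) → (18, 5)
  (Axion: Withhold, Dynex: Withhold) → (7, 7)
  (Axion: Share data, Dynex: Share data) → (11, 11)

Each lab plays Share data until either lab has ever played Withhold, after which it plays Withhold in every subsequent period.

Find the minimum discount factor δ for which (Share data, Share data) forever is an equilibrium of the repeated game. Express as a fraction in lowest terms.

7/11

11/(1−δ) ≥ 18 + 7δ/(1−δ)
11 ≥ 18 − 11δ
δ ≥ 7/11.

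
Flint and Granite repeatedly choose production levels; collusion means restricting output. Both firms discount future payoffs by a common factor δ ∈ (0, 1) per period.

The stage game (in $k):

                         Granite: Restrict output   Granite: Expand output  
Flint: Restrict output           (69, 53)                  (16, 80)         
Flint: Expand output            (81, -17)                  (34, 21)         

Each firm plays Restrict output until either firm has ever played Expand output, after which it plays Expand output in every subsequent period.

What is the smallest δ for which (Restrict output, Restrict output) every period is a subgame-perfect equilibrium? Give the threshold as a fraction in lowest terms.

27/59

Flint: cooperation gives 69 each period; deviation gives 81 once then 34 forever.
  69/(1−δ) ≥ 81 + 34δ/(1−δ) ⇒ δ ≥ 12/47.
Granite: cooperation gives 53 each period; deviation gives 80 once then 21 forever.
  δ ≥ 27/59.
Both must hold, so the binding constraint is Granite's: δ ≥ 27/59.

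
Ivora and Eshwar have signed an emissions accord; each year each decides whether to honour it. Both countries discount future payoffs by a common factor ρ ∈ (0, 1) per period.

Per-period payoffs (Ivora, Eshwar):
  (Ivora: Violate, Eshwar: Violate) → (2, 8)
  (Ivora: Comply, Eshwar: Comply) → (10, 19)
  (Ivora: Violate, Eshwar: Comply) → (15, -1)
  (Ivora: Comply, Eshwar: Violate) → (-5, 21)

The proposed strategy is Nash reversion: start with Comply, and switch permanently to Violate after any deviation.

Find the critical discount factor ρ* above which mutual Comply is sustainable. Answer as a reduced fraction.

5/13

For Ivora: deviation gain 15−10 = 5, per-period punishment loss 10−2 = 8. IC gives ρ ≥ 5/13.
For Eshwar: gain 2, loss 11 per period, so ρ ≥ 2/13.
The tighter constraint is Ivora's, so cooperation needs ρ ≥ 5/13.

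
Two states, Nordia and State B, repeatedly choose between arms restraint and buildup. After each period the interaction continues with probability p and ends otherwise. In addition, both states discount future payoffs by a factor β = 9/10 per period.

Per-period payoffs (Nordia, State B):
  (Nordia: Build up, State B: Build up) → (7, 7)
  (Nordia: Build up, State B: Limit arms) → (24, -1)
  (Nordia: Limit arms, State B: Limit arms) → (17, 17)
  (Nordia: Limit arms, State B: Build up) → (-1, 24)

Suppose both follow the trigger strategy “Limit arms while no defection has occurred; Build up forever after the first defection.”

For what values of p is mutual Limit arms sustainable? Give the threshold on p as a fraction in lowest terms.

With continuation probability p and discount β, the effective per-period discount factor is βp.
Grim-trigger IC: βp ≥ (24−17)/(24−7) = 7/17.
So p ≥ (7/17)/(9/10) = 70/153.

70/153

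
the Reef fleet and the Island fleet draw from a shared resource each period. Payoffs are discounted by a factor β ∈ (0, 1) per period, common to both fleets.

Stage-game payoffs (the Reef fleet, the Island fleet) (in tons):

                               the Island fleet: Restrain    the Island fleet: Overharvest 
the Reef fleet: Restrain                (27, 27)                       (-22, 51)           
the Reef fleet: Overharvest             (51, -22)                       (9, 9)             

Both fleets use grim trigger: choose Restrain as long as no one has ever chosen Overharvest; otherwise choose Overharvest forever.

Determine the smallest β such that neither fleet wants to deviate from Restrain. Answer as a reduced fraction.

Under grim trigger the critical discount factor is (T−C)/(T−P) with T = 51, C = 27, P = 9.
β* = (51−27)/(51−9) = 24/42 = 4/7.

4/7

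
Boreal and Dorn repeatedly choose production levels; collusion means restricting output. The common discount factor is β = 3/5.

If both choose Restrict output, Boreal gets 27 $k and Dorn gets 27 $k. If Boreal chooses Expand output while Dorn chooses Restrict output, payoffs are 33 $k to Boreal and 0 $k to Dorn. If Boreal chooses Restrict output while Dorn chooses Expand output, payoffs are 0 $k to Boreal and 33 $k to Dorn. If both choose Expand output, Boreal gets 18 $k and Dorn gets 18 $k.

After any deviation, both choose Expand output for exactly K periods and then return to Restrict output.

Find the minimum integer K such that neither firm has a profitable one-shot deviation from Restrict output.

Need Σ_{k=1}^{K} β^k ≥ (33−27)/(27−18) = 0.6667 at β = 3/5.
At K = 1 the sum is 0.6000 < 0.6667; at K = 2 it is 0.9600 ≥ 0.6667.
So the minimum punishment length is K = 2.

2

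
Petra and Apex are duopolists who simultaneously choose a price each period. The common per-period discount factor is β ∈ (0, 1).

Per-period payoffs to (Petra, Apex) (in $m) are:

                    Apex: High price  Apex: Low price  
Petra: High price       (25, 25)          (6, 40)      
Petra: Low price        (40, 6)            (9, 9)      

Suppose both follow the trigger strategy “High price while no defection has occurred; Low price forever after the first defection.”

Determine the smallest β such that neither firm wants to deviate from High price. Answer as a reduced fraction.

One-period gain from deviating is 40 − 25 = 15. The loss is 25 − 9 = 16 in every subsequent period, with present value 16·β/(1−β).
Deviation is unprofitable when 16·β/(1−β) ≥ 15, i.e. β/(1−β) ≥ 15/16.
Equivalently β ≥ 15/(15+16) = 15/31.

15/31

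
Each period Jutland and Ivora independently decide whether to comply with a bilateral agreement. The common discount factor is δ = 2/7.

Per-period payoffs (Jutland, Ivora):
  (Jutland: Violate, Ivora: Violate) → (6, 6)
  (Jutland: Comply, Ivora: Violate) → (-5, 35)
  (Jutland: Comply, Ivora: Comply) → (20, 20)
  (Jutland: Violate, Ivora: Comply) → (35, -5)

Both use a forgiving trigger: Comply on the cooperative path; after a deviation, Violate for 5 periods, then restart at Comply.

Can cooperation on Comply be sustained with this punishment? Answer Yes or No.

IC: δ+…+δ^5 ≥ (35−20)/(20−6) = 15/14.
At δ = 2/7: partial sum = 0.3992 < 1.0714. Cooperation not sustainable.

No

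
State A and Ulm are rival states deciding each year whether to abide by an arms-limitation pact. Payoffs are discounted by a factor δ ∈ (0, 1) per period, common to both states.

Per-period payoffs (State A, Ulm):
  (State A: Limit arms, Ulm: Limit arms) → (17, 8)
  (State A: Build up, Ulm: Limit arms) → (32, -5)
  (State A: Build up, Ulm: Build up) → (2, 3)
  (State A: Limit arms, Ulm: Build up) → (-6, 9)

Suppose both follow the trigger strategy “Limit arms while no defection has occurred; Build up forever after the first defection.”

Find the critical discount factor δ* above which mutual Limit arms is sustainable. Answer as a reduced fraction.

1/2

State A's threshold: (32−17)/(32−2) = 1/2.
Ulm's threshold: (9−8)/(9−3) = 1/6.
1/2 > 1/6, so State A binds and δ* = 1/2.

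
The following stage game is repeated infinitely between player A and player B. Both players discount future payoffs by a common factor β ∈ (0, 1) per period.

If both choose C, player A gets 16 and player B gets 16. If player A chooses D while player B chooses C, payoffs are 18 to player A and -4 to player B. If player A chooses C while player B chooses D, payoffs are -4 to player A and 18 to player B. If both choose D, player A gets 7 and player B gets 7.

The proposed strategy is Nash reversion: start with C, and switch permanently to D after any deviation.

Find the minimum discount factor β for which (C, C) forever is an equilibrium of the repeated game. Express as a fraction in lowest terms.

2/11

16/(1−β) ≥ 18 + 7β/(1−β)
16 ≥ 18 − 11β
β ≥ 2/11.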